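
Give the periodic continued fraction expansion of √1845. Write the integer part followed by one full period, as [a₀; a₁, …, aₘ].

a₀ = ⌊√1845⌋ = 42.

[42; 1, 20, 2, 20, 1, 84]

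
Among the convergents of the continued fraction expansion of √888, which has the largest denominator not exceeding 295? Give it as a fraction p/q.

8761/294

√888 = [29; 1, 3, 1, 58, …] (period length 4).
Convergents:
  p_0/q_0 = 29/1
  p_1/q_1 = 30/1
  p_2/q_2 = 119/4
  p_3/q_3 = 149/5
  p_4/q_4 = 8761/294
  p_5/q_5 = 8910/299
q_4 = 294 ≤ 295 < 299 = q_5, so the answer is 8761/294.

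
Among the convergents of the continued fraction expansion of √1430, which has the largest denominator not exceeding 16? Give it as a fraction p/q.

√1430 = [37; 1, 4, 2, 2, 2, 4, 1, 74, …] (period length 8).
Convergents:
  p_0/q_0 = 37/1
  p_1/q_1 = 38/1
  p_2/q_2 = 189/5
  p_3/q_3 = 416/11
  p_4/q_4 = 1021/27
q_3 = 11 ≤ 16 < 27 = q_4, so the answer is 416/11.

416/11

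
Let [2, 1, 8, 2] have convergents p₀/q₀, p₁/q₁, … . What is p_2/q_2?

26/9

Using pₖ = aₖpₖ₋₁ + pₖ₋₂, qₖ = aₖqₖ₋₁ + qₖ₋₂ (with p₋₁=1, p₋₂=0, q₋₁=0, q₋₂=1):
  k=0: a=2, p=2, q=1
  k=1: a=1, p=3, q=1
  k=2: a=8, p=26, q=9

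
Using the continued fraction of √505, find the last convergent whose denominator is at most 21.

√505 = [22; 2, 8, 2, 44, …] (period length 4).
Convergents:
  p_0/q_0 = 22/1
  p_1/q_1 = 45/2
  p_2/q_2 = 382/17
  p_3/q_3 = 809/36
q_2 = 17 ≤ 21 < 36 = q_3, so the answer is 382/17.

382/17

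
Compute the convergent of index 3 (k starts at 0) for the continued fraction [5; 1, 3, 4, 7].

Using pₖ = aₖpₖ₋₁ + pₖ₋₂, qₖ = aₖqₖ₋₁ + qₖ₋₂ (with p₋₁=1, p₋₂=0, q₋₁=0, q₋₂=1):
  k=0: a=5, p=5, q=1
  k=1: a=1, p=6, q=1
  k=2: a=3, p=23, q=4
  k=3: a=4, p=98, q=17

98/17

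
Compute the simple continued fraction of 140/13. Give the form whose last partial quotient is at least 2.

140 = 10*13 + 10
13 = 1*10 + 3
10 = 3*3 + 1
3 = 3*1 + 0  (stop)
So 140/13 = [10; 1, 3, 3].

[10; 1, 3, 3]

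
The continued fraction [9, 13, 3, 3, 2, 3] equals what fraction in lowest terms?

Fold from the inside: start with 3/1.
  2 + 1/3 = 7/3
  3 + 3/7 = 24/7
  3 + 7/24 = 79/24
  13 + 24/79 = 1051/79
  9 + 79/1051 = 9538/1051

9538/1051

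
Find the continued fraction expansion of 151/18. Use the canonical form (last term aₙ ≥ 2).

[8; 2, 1, 1, 3]

151 = 8·18 + 7
18 = 2·7 + 4
7 = 1·4 + 3
4 = 1·3 + 1
3 = 3·1 + 0  (stop)
So 151/18 = [8; 2, 1, 1, 3].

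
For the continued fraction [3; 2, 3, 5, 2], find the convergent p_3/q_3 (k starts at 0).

127/37

Using pₖ = aₖpₖ₋₁ + pₖ₋₂, qₖ = aₖqₖ₋₁ + qₖ₋₂ (with p₋₁=1, p₋₂=0, q₋₁=0, q₋₂=1):
  k=0: a=3, p=3, q=1
  k=1: a=2, p=7, q=2
  k=2: a=3, p=24, q=7
  k=3: a=5, p=127, q=37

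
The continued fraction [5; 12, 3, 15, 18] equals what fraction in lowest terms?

Fold from the inside: start with 18/1.
  15 + 1/18 = 271/18
  3 + 18/271 = 831/271
  12 + 271/831 = 10243/831
  5 + 831/10243 = 52046/10243

52046/10243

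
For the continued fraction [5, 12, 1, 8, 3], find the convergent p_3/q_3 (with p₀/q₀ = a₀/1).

589/116

Using pₖ = aₖpₖ₋₁ + pₖ₋₂, qₖ = aₖqₖ₋₁ + qₖ₋₂ (with p₋₁=1, p₋₂=0, q₋₁=0, q₋₂=1):
  k=0: a=5, p=5, q=1
  k=1: a=12, p=61, q=12
  k=2: a=1, p=66, q=13
  k=3: a=8, p=589, q=116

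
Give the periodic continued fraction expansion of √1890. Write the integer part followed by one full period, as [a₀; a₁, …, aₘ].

a₀ = ⌊√1890⌋ = 43.

[43; 2, 9, 6, 9, 2, 86]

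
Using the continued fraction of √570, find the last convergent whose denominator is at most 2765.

√570 = [23; 1, 6, 1, 46, …] (period length 4).
Convergents:
  p_0/q_0 = 23/1
  p_1/q_1 = 24/1
  p_2/q_2 = 167/7
  p_3/q_3 = 191/8
  p_4/q_4 = 8953/375
  p_5/q_5 = 9144/383
  p_6/q_6 = 63817/2673
  p_7/q_7 = 72961/3056
q_6 = 2673 ≤ 2765 < 3056 = q_7, so the answer is 63817/2673.

63817/2673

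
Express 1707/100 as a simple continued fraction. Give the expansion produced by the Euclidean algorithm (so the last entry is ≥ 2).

[17; 14, 3, 2]

1707 = 17×100 + 7
100 = 14×7 + 2
7 = 3×2 + 1
2 = 2×1 + 0  (stop)
So 1707/100 = [17; 14, 3, 2].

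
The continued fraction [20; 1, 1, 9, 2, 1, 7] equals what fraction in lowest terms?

9298/453

Using pₖ = aₖpₖ₋₁ + pₖ₋₂ and qₖ = aₖqₖ₋₁ + qₖ₋₂:
  k=0: a=20, p=20, q=1
  k=1: a=1, p=21, q=1
  k=2: a=1, p=41, q=2
  k=3: a=9, p=390, q=19
  k=4: a=2, p=821, q=40
  k=5: a=1, p=1211, q=59
  k=6: a=7, p=9298, q=453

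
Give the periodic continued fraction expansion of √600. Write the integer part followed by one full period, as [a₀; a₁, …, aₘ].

[24; 2, 48]

a₀ = ⌊√600⌋ = 24.
With m₀=0, d₀=1 and mₖ₊₁ = dₖaₖ − mₖ, dₖ₊₁ = (n − mₖ₊₁²)/dₖ, aₖ₊₁ = ⌊(a₀+mₖ₊₁)/dₖ₊₁⌋:
  k=1: m=24, d=24, a=2
  k=2: m=24, d=1, a=48
d=1 and a=2a₀=48 at k=2, so the next step gives (m, d) = (24, 24) again — its k=1 value — and the period has length 2.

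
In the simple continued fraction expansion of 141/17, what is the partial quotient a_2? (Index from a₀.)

141 = 8·17 + 5   →  a_0 = 8
17 = 3·5 + 2   →  a_1 = 3
5 = 2·2 + 1   →  a_2 = 2

2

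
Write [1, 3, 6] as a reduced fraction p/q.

25/19

Using pₖ = aₖpₖ₋₁ + pₖ₋₂ and qₖ = aₖqₖ₋₁ + qₖ₋₂:
  k=0: a=1, p=1, q=1
  k=1: a=3, p=4, q=3
  k=2: a=6, p=25, q=19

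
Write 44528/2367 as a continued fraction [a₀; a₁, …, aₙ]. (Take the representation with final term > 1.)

[18; 1, 4, 3, 7, 2, 9]

44528 = 18*2367 + 1922
2367 = 1*1922 + 445
1922 = 4*445 + 142
445 = 3*142 + 19
142 = 7*19 + 9
19 = 2*9 + 1
9 = 9*1 + 0  (stop)
So 44528/2367 = [18; 1, 4, 3, 7, 2, 9].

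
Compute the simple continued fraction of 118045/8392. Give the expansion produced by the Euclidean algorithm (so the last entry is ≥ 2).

118045 = 14·8392 + 557
8392 = 15·557 + 37
557 = 15·37 + 2
37 = 18·2 + 1
2 = 2·1 + 0  (stop)
So 118045/8392 = [14; 15, 15, 18, 2].

[14; 15, 15, 18, 2]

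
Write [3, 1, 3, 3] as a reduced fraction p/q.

Using pₖ = aₖpₖ₋₁ + pₖ₋₂ and qₖ = aₖqₖ₋₁ + qₖ₋₂:
  k=0: a=3, p=3, q=1
  k=1: a=1, p=4, q=1
  k=2: a=3, p=15, q=4
  k=3: a=3, p=49, q=13

49/13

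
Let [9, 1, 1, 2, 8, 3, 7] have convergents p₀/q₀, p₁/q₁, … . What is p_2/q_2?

Using pₖ = aₖpₖ₋₁ + pₖ₋₂, qₖ = aₖqₖ₋₁ + qₖ₋₂ (with p₋₁=1, p₋₂=0, q₋₁=0, q₋₂=1):
  k=0: a=9, p=9, q=1
  k=1: a=1, p=10, q=1
  k=2: a=1, p=19, q=2

19/2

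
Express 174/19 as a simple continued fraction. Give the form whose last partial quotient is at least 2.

174 = 9*19 + 3
19 = 6*3 + 1
3 = 3*1 + 0  (stop)
So 174/19 = [9; 6, 3].

[9; 6, 3]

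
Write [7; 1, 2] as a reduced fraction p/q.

23/3

Using pₖ = aₖpₖ₋₁ + pₖ₋₂ and qₖ = aₖqₖ₋₁ + qₖ₋₂:
  k=0: a=7, p=7, q=1
  k=1: a=1, p=8, q=1
  k=2: a=2, p=23, q=3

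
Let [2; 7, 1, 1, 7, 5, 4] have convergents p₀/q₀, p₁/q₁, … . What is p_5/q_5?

Using pₖ = aₖpₖ₋₁ + pₖ₋₂, qₖ = aₖqₖ₋₁ + qₖ₋₂ (with p₋₁=1, p₋₂=0, q₋₁=0, q₋₂=1):
  k=0: a=2, p=2, q=1
  k=1: a=7, p=15, q=7
  k=2: a=1, p=17, q=8
  k=3: a=1, p=32, q=15
  k=4: a=7, p=241, q=113
  k=5: a=5, p=1237, q=580

1237/580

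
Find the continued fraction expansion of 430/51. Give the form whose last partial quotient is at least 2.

[8; 2, 3, 7]

430 = 8*51 + 22
51 = 2*22 + 7
22 = 3*7 + 1
7 = 7*1 + 0  (stop)
So 430/51 = [8; 2, 3, 7].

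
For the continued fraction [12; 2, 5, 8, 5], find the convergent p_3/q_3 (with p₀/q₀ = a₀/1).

Using pₖ = aₖpₖ₋₁ + pₖ₋₂, qₖ = aₖqₖ₋₁ + qₖ₋₂ (with p₋₁=1, p₋₂=0, q₋₁=0, q₋₂=1):
  k=0: a=12, p=12, q=1
  k=1: a=2, p=25, q=2
  k=2: a=5, p=137, q=11
  k=3: a=8, p=1121, q=90

1121/90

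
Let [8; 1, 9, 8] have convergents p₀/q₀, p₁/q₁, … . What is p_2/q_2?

Using pₖ = aₖpₖ₋₁ + pₖ₋₂, qₖ = aₖqₖ₋₁ + qₖ₋₂ (with p₋₁=1, p₋₂=0, q₋₁=0, q₋₂=1):
  k=0: a=8, p=8, q=1
  k=1: a=1, p=9, q=1
  k=2: a=9, p=89, q=10

89/10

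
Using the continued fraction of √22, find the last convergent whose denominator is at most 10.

√22 = [4; 1, 2, 4, 2, 1, 8, …] (period length 6).
Convergents:
  p_0/q_0 = 4/1
  p_1/q_1 = 5/1
  p_2/q_2 = 14/3
  p_3/q_3 = 61/13
q_2 = 3 ≤ 10 < 13 = q_3, so the answer is 14/3.

14/3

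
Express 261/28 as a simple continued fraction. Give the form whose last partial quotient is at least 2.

261 = 9*28 + 9
28 = 3*9 + 1
9 = 9*1 + 0  (stop)
So 261/28 = [9; 3, 9].

[9; 3, 9]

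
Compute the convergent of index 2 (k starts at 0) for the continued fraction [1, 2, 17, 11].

52/35

Using pₖ = aₖpₖ₋₁ + pₖ₋₂, qₖ = aₖqₖ₋₁ + qₖ₋₂ (with p₋₁=1, p₋₂=0, q₋₁=0, q₋₂=1):
  k=0: a=1, p=1, q=1
  k=1: a=2, p=3, q=2
  k=2: a=17, p=52, q=35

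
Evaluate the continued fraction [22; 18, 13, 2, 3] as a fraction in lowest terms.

37472/1699

Fold from the inside: start with 3/1.
  2 + 1/3 = 7/3
  13 + 3/7 = 94/7
  18 + 7/94 = 1699/94
  22 + 94/1699 = 37472/1699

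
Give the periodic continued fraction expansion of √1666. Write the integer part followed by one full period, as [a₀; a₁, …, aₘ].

[40; 1, 4, 2, 4, 1, 80]

a₀ = ⌊√1666⌋ = 40.
With m₀=0, d₀=1 and mₖ₊₁ = dₖaₖ − mₖ, dₖ₊₁ = (n − mₖ₊₁²)/dₖ, aₖ₊₁ = ⌊(a₀+mₖ₊₁)/dₖ₊₁⌋:
  k=1: m=40, d=66, a=1
  k=2: m=26, d=15, a=4
  k=3: m=34, d=34, a=2
  k=4: m=34, d=15, a=4
  k=5: m=26, d=66, a=1
  k=6: m=40, d=1, a=80
d=1 and a=2a₀=80 at k=6, so the next step gives (m, d) = (40, 66) again — its k=1 value — and the period has length 6.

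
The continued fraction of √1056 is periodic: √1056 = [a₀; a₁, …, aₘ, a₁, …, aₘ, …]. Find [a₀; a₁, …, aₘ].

[32; 2, 64]

a₀ = ⌊√1056⌋ = 32.
With m₀=0, d₀=1 and mₖ₊₁ = dₖaₖ − mₖ, dₖ₊₁ = (n − mₖ₊₁²)/dₖ, aₖ₊₁ = ⌊(a₀+mₖ₊₁)/dₖ₊₁⌋:
  k=1: m=32, d=32, a=2
  k=2: m=32, d=1, a=64
d=1 and a=2a₀=64 at k=2, so the next step gives (m, d) = (32, 32) again — its k=1 value — and the period has length 2.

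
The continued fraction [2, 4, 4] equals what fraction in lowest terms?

Fold from the inside: start with 4/1.
  4 + 1/4 = 17/4
  2 + 4/17 = 38/17

38/17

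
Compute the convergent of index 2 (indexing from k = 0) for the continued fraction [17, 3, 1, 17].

Using pₖ = aₖpₖ₋₁ + pₖ₋₂, qₖ = aₖqₖ₋₁ + qₖ₋₂ (with p₋₁=1, p₋₂=0, q₋₁=0, q₋₂=1):
  k=0: a=17, p=17, q=1
  k=1: a=3, p=52, q=3
  k=2: a=1, p=69, q=4

69/4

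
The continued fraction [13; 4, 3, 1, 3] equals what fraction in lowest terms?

847/64

Fold from the inside: start with 3/1.
  1 + 1/3 = 4/3
  3 + 3/4 = 15/4
  4 + 4/15 = 64/15
  13 + 15/64 = 847/64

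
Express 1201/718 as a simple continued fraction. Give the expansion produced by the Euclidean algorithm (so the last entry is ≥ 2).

1201 = 1×718 + 483
718 = 1×483 + 235
483 = 2×235 + 13
235 = 18×13 + 1
13 = 13×1 + 0  (stop)
So 1201/718 = [1; 1, 2, 18, 13].

[1; 1, 2, 18, 13]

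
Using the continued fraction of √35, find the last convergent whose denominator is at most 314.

√35 = [5; 1, 10, …] (period length 2).
Convergents:
  p_0/q_0 = 5/1
  p_1/q_1 = 6/1
  p_2/q_2 = 65/11
  p_3/q_3 = 71/12
  p_4/q_4 = 775/131
  p_5/q_5 = 846/143
  p_6/q_6 = 9235/1561
q_5 = 143 ≤ 314 < 1561 = q_6, so the answer is 846/143.

846/143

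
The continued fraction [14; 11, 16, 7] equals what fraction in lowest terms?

17613/1250

Using pₖ = aₖpₖ₋₁ + pₖ₋₂ and qₖ = aₖqₖ₋₁ + qₖ₋₂:
  k=0: a=14, p=14, q=1
  k=1: a=11, p=155, q=11
  k=2: a=16, p=2494, q=177
  k=3: a=7, p=17613, q=1250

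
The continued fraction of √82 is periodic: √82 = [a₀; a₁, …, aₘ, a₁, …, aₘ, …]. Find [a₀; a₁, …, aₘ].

[9; 18]

a₀ = ⌊√82⌋ = 9.
With m₀=0, d₀=1 and mₖ₊₁ = dₖaₖ − mₖ, dₖ₊₁ = (n − mₖ₊₁²)/dₖ, aₖ₊₁ = ⌊(a₀+mₖ₊₁)/dₖ₊₁⌋:
  k=1: m=9, d=1, a=18
d=1 and a=2a₀=18 at k=1, so the next step gives (m, d) = (9, 1) again — its k=1 value — and the period has length 1.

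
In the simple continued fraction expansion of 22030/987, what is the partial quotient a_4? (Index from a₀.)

22030 = 22·987 + 316   →  a_0 = 22
987 = 3·316 + 39   →  a_1 = 3
316 = 8·39 + 4   →  a_2 = 8
39 = 9·4 + 3   →  a_3 = 9
4 = 1·3 + 1   →  a_4 = 1

1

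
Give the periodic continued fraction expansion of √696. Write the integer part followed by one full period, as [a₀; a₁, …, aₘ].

a₀ = ⌊√696⌋ = 26.
With m₀=0, d₀=1 and mₖ₊₁ = dₖaₖ − mₖ, dₖ₊₁ = (n − mₖ₊₁²)/dₖ, aₖ₊₁ = ⌊(a₀+mₖ₊₁)/dₖ₊₁⌋:
  k=1: m=26, d=20, a=2
  k=2: m=14, d=25, a=1
  k=3: m=11, d=23, a=1
  k=4: m=12, d=24, a=1
  k=5: m=12, d=23, a=1
  k=6: m=11, d=25, a=1
  k=7: m=14, d=20, a=2
  k=8: m=26, d=1, a=52
d=1 and a=2a₀=52 at k=8, so the next step gives (m, d) = (26, 20) again — its k=1 value — and the period has length 8.

[26; 2, 1, 1, 1, 1, 1, 2, 52]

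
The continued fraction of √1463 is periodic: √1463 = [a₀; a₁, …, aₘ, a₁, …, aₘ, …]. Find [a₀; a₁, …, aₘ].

[38; 4, 76]

a₀ = ⌊√1463⌋ = 38.
With m₀=0, d₀=1 and mₖ₊₁ = dₖaₖ − mₖ, dₖ₊₁ = (n − mₖ₊₁²)/dₖ, aₖ₊₁ = ⌊(a₀+mₖ₊₁)/dₖ₊₁⌋:
  k=1: m=38, d=19, a=4
  k=2: m=38, d=1, a=76
d=1 and a=2a₀=76 at k=2, so the next step gives (m, d) = (38, 19) again — its k=1 value — and the period has length 2.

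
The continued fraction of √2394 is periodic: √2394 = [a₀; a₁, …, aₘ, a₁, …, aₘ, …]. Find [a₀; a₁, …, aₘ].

[48; 1, 12, 1, 96]

a₀ = ⌊√2394⌋ = 48.
With m₀=0, d₀=1 and mₖ₊₁ = dₖaₖ − mₖ, dₖ₊₁ = (n − mₖ₊₁²)/dₖ, aₖ₊₁ = ⌊(a₀+mₖ₊₁)/dₖ₊₁⌋:
  k=1: m=48, d=90, a=1
  k=2: m=42, d=7, a=12
  k=3: m=42, d=90, a=1
  k=4: m=48, d=1, a=96
d=1 and a=2a₀=96 at k=4, so the next step gives (m, d) = (48, 90) again — its k=1 value — and the period has length 4.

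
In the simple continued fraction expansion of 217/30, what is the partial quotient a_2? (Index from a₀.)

217 = 7·30 + 7   →  a_0 = 7
30 = 4·7 + 2   →  a_1 = 4
7 = 3·2 + 1   →  a_2 = 3

3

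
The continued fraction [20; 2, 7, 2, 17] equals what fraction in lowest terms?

11442/559

Using pₖ = aₖpₖ₋₁ + pₖ₋₂ and qₖ = aₖqₖ₋₁ + qₖ₋₂:
  k=0: a=20, p=20, q=1
  k=1: a=2, p=41, q=2
  k=2: a=7, p=307, q=15
  k=3: a=2, p=655, q=32
  k=4: a=17, p=11442, q=559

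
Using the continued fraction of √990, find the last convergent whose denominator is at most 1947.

55031/1749

√990 = [31; 2, 6, 2, 62, …] (period length 4).
Convergents:
  p_0/q_0 = 31/1
  p_1/q_1 = 63/2
  p_2/q_2 = 409/13
  p_3/q_3 = 881/28
  p_4/q_4 = 55031/1749
  p_5/q_5 = 110943/3526
q_4 = 1749 ≤ 1947 < 3526 = q_5, so the answer is 55031/1749.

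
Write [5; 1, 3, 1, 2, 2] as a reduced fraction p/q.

Using pₖ = aₖpₖ₋₁ + pₖ₋₂ and qₖ = aₖqₖ₋₁ + qₖ₋₂:
  k=0: a=5, p=5, q=1
  k=1: a=1, p=6, q=1
  k=2: a=3, p=23, q=4
  k=3: a=1, p=29, q=5
  k=4: a=2, p=81, q=14
  k=5: a=2, p=191, q=33

191/33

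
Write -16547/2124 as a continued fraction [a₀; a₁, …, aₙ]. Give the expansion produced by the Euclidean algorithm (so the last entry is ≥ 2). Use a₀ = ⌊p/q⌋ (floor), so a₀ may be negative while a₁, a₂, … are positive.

-16547 = -8·2124 + 445
2124 = 4·445 + 344
445 = 1·344 + 101
344 = 3·101 + 41
101 = 2·41 + 19
41 = 2·19 + 3
19 = 6·3 + 1
3 = 3·1 + 0  (stop)
So -16547/2124 = [-8; 4, 1, 3, 2, 2, 6, 3].

[-8; 4, 1, 3, 2, 2, 6, 3]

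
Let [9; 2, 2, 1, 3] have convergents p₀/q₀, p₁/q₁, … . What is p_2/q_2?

47/5

Using pₖ = aₖpₖ₋₁ + pₖ₋₂, qₖ = aₖqₖ₋₁ + qₖ₋₂ (with p₋₁=1, p₋₂=0, q₋₁=0, q₋₂=1):
  k=0: a=9, p=9, q=1
  k=1: a=2, p=19, q=2
  k=2: a=2, p=47, q=5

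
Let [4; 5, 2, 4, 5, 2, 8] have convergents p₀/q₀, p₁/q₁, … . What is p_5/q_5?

2347/561

Using pₖ = aₖpₖ₋₁ + pₖ₋₂, qₖ = aₖqₖ₋₁ + qₖ₋₂ (with p₋₁=1, p₋₂=0, q₋₁=0, q₋₂=1):
  k=0: a=4, p=4, q=1
  k=1: a=5, p=21, q=5
  k=2: a=2, p=46, q=11
  k=3: a=4, p=205, q=49
  k=4: a=5, p=1071, q=256
  k=5: a=2, p=2347, q=561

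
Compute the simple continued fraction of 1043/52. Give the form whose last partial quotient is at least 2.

1043 = 20*52 + 3
52 = 17*3 + 1
3 = 3*1 + 0  (stop)
So 1043/52 = [20; 17, 3].

[20; 17, 3]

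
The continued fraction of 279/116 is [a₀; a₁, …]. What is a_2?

279 = 2·116 + 47   →  a_0 = 2
116 = 2·47 + 22   →  a_1 = 2
47 = 2·22 + 3   →  a_2 = 2

2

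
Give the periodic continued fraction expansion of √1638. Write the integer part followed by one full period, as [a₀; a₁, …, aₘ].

[40; 2, 8, 2, 80]

a₀ = ⌊√1638⌋ = 40.
With m₀=0, d₀=1 and mₖ₊₁ = dₖaₖ − mₖ, dₖ₊₁ = (n − mₖ₊₁²)/dₖ, aₖ₊₁ = ⌊(a₀+mₖ₊₁)/dₖ₊₁⌋:
  k=1: m=40, d=38, a=2
  k=2: m=36, d=9, a=8
  k=3: m=36, d=38, a=2
  k=4: m=40, d=1, a=80
d=1 and a=2a₀=80 at k=4, so the next step gives (m, d) = (40, 38) again — its k=1 value — and the period has length 4.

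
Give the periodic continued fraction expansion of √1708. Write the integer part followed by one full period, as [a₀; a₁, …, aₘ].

[41; 3, 20, 3, 82]

a₀ = ⌊√1708⌋ = 41.
With m₀=0, d₀=1 and mₖ₊₁ = dₖaₖ − mₖ, dₖ₊₁ = (n − mₖ₊₁²)/dₖ, aₖ₊₁ = ⌊(a₀+mₖ₊₁)/dₖ₊₁⌋:
  k=1: m=41, d=27, a=3
  k=2: m=40, d=4, a=20
  k=3: m=40, d=27, a=3
  k=4: m=41, d=1, a=82
d=1 and a=2a₀=82 at k=4, so the next step gives (m, d) = (41, 27) again — its k=1 value — and the period has length 4.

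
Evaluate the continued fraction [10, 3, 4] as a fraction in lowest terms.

Fold from the inside: start with 4/1.
  3 + 1/4 = 13/4
  10 + 4/13 = 134/13

134/13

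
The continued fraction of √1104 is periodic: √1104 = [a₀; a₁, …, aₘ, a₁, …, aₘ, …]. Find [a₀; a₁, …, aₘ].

a₀ = ⌊√1104⌋ = 33.
With m₀=0, d₀=1 and mₖ₊₁ = dₖaₖ − mₖ, dₖ₊₁ = (n − mₖ₊₁²)/dₖ, aₖ₊₁ = ⌊(a₀+mₖ₊₁)/dₖ₊₁⌋:
  k=1: m=33, d=15, a=4
  k=2: m=27, d=25, a=2
  k=3: m=23, d=23, a=2
  k=4: m=23, d=25, a=2
  k=5: m=27, d=15, a=4
  k=6: m=33, d=1, a=66
d=1 and a=2a₀=66 at k=6, so the next step gives (m, d) = (33, 15) again — its k=1 value — and the period has length 6.

[33; 4, 2, 2, 2, 4, 66]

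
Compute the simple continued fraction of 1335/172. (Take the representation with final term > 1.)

[7; 1, 3, 5, 8]

1335 = 7·172 + 131
172 = 1·131 + 41
131 = 3·41 + 8
41 = 5·8 + 1
8 = 8·1 + 0  (stop)
So 1335/172 = [7; 1, 3, 5, 8].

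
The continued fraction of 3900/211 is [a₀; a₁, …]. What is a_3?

1

3900 = 18·211 + 102   →  a_0 = 18
211 = 2·102 + 7   →  a_1 = 2
102 = 14·7 + 4   →  a_2 = 14
7 = 1·4 + 3   →  a_3 = 1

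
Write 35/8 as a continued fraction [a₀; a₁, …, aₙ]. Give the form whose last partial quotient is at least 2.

35 = 4*8 + 3
8 = 2*3 + 2
3 = 1*2 + 1
2 = 2*1 + 0  (stop)
So 35/8 = [4; 2, 1, 2].

[4; 2, 1, 2]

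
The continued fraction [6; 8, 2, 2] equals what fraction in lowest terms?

Using pₖ = aₖpₖ₋₁ + pₖ₋₂ and qₖ = aₖqₖ₋₁ + qₖ₋₂:
  k=0: a=6, p=6, q=1
  k=1: a=8, p=49, q=8
  k=2: a=2, p=104, q=17
  k=3: a=2, p=257, q=42

257/42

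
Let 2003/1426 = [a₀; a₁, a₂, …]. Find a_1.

2

2003 = 1·1426 + 577   →  a_0 = 1
1426 = 2·577 + 272   →  a_1 = 2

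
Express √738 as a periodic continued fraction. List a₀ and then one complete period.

[27; 6, 54]

a₀ = ⌊√738⌋ = 27.
With m₀=0, d₀=1 and mₖ₊₁ = dₖaₖ − mₖ, dₖ₊₁ = (n − mₖ₊₁²)/dₖ, aₖ₊₁ = ⌊(a₀+mₖ₊₁)/dₖ₊₁⌋:
  k=1: m=27, d=9, a=6
  k=2: m=27, d=1, a=54
d=1 and a=2a₀=54 at k=2, so the next step gives (m, d) = (27, 9) again — its k=1 value — and the period has length 2.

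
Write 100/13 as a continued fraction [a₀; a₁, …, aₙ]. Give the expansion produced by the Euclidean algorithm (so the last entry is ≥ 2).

100 = 7×13 + 9
13 = 1×9 + 4
9 = 2×4 + 1
4 = 4×1 + 0  (stop)
So 100/13 = [7; 1, 2, 4].

[7; 1, 2, 4]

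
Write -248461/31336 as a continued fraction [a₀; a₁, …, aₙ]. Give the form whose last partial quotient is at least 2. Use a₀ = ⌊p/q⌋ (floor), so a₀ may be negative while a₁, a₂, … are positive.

-248461 = -8×31336 + 2227
31336 = 14×2227 + 158
2227 = 14×158 + 15
158 = 10×15 + 8
15 = 1×8 + 7
8 = 1×7 + 1
7 = 7×1 + 0  (stop)
So -248461/31336 = [-8; 14, 14, 10, 1, 1, 7].

[-8; 14, 14, 10, 1, 1, 7]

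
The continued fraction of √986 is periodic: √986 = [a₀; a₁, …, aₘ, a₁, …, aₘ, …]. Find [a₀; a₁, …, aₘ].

[31; 2, 2, 62]

a₀ = ⌊√986⌋ = 31.
With m₀=0, d₀=1 and mₖ₊₁ = dₖaₖ − mₖ, dₖ₊₁ = (n − mₖ₊₁²)/dₖ, aₖ₊₁ = ⌊(a₀+mₖ₊₁)/dₖ₊₁⌋:
  k=1: m=31, d=25, a=2
  k=2: m=19, d=25, a=2
  k=3: m=31, d=1, a=62
d=1 and a=2a₀=62 at k=3, so the next step gives (m, d) = (31, 25) again — its k=1 value — and the period has length 3.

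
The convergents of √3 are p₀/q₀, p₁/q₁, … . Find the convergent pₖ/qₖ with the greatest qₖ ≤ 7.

√3 = [1; 1, 2, …] (period length 2).
Convergents:
  p_0/q_0 = 1/1
  p_1/q_1 = 2/1
  p_2/q_2 = 5/3
  p_3/q_3 = 7/4
  p_4/q_4 = 19/11
q_3 = 4 ≤ 7 < 11 = q_4, so the answer is 7/4.

7/4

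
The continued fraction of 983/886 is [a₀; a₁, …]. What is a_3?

2

983 = 1·886 + 97   →  a_0 = 1
886 = 9·97 + 13   →  a_1 = 9
97 = 7·13 + 6   →  a_2 = 7
13 = 2·6 + 1   →  a_3 = 2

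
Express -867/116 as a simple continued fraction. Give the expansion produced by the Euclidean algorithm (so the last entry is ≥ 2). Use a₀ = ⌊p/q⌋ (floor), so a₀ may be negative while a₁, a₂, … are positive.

-867 = -8·116 + 61
116 = 1·61 + 55
61 = 1·55 + 6
55 = 9·6 + 1
6 = 6·1 + 0  (stop)
So -867/116 = [-8; 1, 1, 9, 6].

[-8; 1, 1, 9, 6]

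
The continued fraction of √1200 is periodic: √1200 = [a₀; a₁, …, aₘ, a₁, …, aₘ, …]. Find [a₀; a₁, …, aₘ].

a₀ = ⌊√1200⌋ = 34.
With m₀=0, d₀=1 and mₖ₊₁ = dₖaₖ − mₖ, dₖ₊₁ = (n − mₖ₊₁²)/dₖ, aₖ₊₁ = ⌊(a₀+mₖ₊₁)/dₖ₊₁⌋:
  k=1: m=34, d=44, a=1
  k=2: m=10, d=25, a=1
  k=3: m=15, d=39, a=1
  k=4: m=24, d=16, a=3
  k=5: m=24, d=39, a=1
  k=6: m=15, d=25, a=1
  k=7: m=10, d=44, a=1
  k=8: m=34, d=1, a=68
d=1 and a=2a₀=68 at k=8, so the next step gives (m, d) = (34, 44) again — its k=1 value — and the period has length 8.

[34; 1, 1, 1, 3, 1, 1, 1, 68]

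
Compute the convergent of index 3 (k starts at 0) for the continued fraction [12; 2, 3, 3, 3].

286/23

Using pₖ = aₖpₖ₋₁ + pₖ₋₂, qₖ = aₖqₖ₋₁ + qₖ₋₂ (with p₋₁=1, p₋₂=0, q₋₁=0, q₋₂=1):
  k=0: a=12, p=12, q=1
  k=1: a=2, p=25, q=2
  k=2: a=3, p=87, q=7
  k=3: a=3, p=286, q=23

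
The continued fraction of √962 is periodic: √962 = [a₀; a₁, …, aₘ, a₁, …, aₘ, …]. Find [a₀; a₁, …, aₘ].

a₀ = ⌊√962⌋ = 31.

[31; 62]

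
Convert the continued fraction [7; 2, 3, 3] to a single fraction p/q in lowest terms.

171/23

Using pₖ = aₖpₖ₋₁ + pₖ₋₂ and qₖ = aₖqₖ₋₁ + qₖ₋₂:
  k=0: a=7, p=7, q=1
  k=1: a=2, p=15, q=2
  k=2: a=3, p=52, q=7
  k=3: a=3, p=171, q=23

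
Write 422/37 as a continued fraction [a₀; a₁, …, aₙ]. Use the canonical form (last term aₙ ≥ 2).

422 = 11×37 + 15
37 = 2×15 + 7
15 = 2×7 + 1
7 = 7×1 + 0  (stop)
So 422/37 = [11; 2, 2, 7].

[11; 2, 2, 7]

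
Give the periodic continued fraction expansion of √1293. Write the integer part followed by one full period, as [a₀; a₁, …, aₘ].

[35; 1, 22, 1, 70]

a₀ = ⌊√1293⌋ = 35.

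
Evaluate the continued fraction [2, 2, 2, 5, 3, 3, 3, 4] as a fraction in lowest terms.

Fold from the inside: start with 4/1.
  3 + 1/4 = 13/4
  3 + 4/13 = 43/13
  3 + 13/43 = 142/43
  5 + 43/142 = 753/142
  2 + 142/753 = 1648/753
  2 + 753/1648 = 4049/1648
  2 + 1648/4049 = 9746/4049

9746/4049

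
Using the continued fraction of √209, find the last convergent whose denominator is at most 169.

1171/81

√209 = [14; 2, 5, 3, 2, 3, 5, 2, 28, …] (period length 8).
Convergents:
  p_0/q_0 = 14/1
  p_1/q_1 = 29/2
  p_2/q_2 = 159/11
  p_3/q_3 = 506/35
  p_4/q_4 = 1171/81
  p_5/q_5 = 4019/278
q_4 = 81 ≤ 169 < 278 = q_5, so the answer is 1171/81.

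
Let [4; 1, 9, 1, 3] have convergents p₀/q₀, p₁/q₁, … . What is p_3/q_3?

Using pₖ = aₖpₖ₋₁ + pₖ₋₂, qₖ = aₖqₖ₋₁ + qₖ₋₂ (with p₋₁=1, p₋₂=0, q₋₁=0, q₋₂=1):
  k=0: a=4, p=4, q=1
  k=1: a=1, p=5, q=1
  k=2: a=9, p=49, q=10
  k=3: a=1, p=54, q=11

54/11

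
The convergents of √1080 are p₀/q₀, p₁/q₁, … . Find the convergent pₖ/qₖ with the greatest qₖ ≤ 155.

√1080 = [32; 1, 6, 3, 6, 1, 64, …] (period length 6).
Convergents:
  p_0/q_0 = 32/1
  p_1/q_1 = 33/1
  p_2/q_2 = 230/7
  p_3/q_3 = 723/22
  p_4/q_4 = 4568/139
  p_5/q_5 = 5291/161
q_4 = 139 ≤ 155 < 161 = q_5, so the answer is 4568/139.

4568/139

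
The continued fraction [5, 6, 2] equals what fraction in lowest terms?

67/13

Using pₖ = aₖpₖ₋₁ + pₖ₋₂ and qₖ = aₖqₖ₋₁ + qₖ₋₂:
  k=0: a=5, p=5, q=1
  k=1: a=6, p=31, q=6
  k=2: a=2, p=67, q=13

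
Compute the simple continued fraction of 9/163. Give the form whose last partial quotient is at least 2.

9 = 0·163 + 9
163 = 18·9 + 1
9 = 9·1 + 0  (stop)
So 9/163 = [0; 18, 9].

[0; 18, 9]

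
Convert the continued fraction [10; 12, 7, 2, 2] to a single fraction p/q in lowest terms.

Using pₖ = aₖpₖ₋₁ + pₖ₋₂ and qₖ = aₖqₖ₋₁ + qₖ₋₂:
  k=0: a=10, p=10, q=1
  k=1: a=12, p=121, q=12
  k=2: a=7, p=857, q=85
  k=3: a=2, p=1835, q=182
  k=4: a=2, p=4527, q=449

4527/449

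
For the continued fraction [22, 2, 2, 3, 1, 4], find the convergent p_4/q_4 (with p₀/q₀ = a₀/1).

Using pₖ = aₖpₖ₋₁ + pₖ₋₂, qₖ = aₖqₖ₋₁ + qₖ₋₂ (with p₋₁=1, p₋₂=0, q₋₁=0, q₋₂=1):
  k=0: a=22, p=22, q=1
  k=1: a=2, p=45, q=2
  k=2: a=2, p=112, q=5
  k=3: a=3, p=381, q=17
  k=4: a=1, p=493, q=22

493/22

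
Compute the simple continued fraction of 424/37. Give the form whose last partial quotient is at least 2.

424 = 11·37 + 17
37 = 2·17 + 3
17 = 5·3 + 2
3 = 1·2 + 1
2 = 2·1 + 0  (stop)
So 424/37 = [11; 2, 5, 1, 2].

[11; 2, 5, 1, 2]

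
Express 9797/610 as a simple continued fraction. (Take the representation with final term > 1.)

9797 = 16*610 + 37
610 = 16*37 + 18
37 = 2*18 + 1
18 = 18*1 + 0  (stop)
So 9797/610 = [16; 16, 2, 18].

[16; 16, 2, 18]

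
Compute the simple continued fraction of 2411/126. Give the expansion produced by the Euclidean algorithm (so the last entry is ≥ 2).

2411 = 19·126 + 17
126 = 7·17 + 7
17 = 2·7 + 3
7 = 2·3 + 1
3 = 3·1 + 0  (stop)
So 2411/126 = [19; 7, 2, 2, 3].

[19; 7, 2, 2, 3]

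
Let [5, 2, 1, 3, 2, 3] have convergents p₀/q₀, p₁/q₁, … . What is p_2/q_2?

Using pₖ = aₖpₖ₋₁ + pₖ₋₂, qₖ = aₖqₖ₋₁ + qₖ₋₂ (with p₋₁=1, p₋₂=0, q₋₁=0, q₋₂=1):
  k=0: a=5, p=5, q=1
  k=1: a=2, p=11, q=2
  k=2: a=1, p=16, q=3

16/3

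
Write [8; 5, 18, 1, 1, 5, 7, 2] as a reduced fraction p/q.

129846/15839

Fold from the inside: start with 2/1.
  7 + 1/2 = 15/2
  5 + 2/15 = 77/15
  1 + 15/77 = 92/77
  1 + 77/92 = 169/92
  18 + 92/169 = 3134/169
  5 + 169/3134 = 15839/3134
  8 + 3134/15839 = 129846/15839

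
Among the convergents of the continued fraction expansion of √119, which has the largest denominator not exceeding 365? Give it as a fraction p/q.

√119 = [10; 1, 9, 1, 20, …] (period length 4).
Convergents:
  p_0/q_0 = 10/1
  p_1/q_1 = 11/1
  p_2/q_2 = 109/10
  p_3/q_3 = 120/11
  p_4/q_4 = 2509/230
  p_5/q_5 = 2629/241
  p_6/q_6 = 26170/2399
q_5 = 241 ≤ 365 < 2399 = q_6, so the answer is 2629/241.

2629/241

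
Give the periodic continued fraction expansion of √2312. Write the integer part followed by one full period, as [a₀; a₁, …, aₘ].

a₀ = ⌊√2312⌋ = 48.
With m₀=0, d₀=1 and mₖ₊₁ = dₖaₖ − mₖ, dₖ₊₁ = (n − mₖ₊₁²)/dₖ, aₖ₊₁ = ⌊(a₀+mₖ₊₁)/dₖ₊₁⌋:
  k=1: m=48, d=8, a=12
  k=2: m=48, d=1, a=96
d=1 and a=2a₀=96 at k=2, so the next step gives (m, d) = (48, 8) again — its k=1 value — and the period has length 2.

[48; 12, 96]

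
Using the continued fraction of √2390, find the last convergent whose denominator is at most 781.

√2390 = [48; 1, 7, 1, 8, 1, 7, 1, 96, …] (period length 8).
Convergents:
  p_0/q_0 = 48/1
  p_1/q_1 = 49/1
  p_2/q_2 = 391/8
  p_3/q_3 = 440/9
  p_4/q_4 = 3911/80
  p_5/q_5 = 4351/89
  p_6/q_6 = 34368/703
  p_7/q_7 = 38719/792
q_6 = 703 ≤ 781 < 792 = q_7, so the answer is 34368/703.

34368/703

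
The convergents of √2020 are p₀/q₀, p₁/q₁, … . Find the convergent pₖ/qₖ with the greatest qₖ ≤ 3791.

√2020 = [44; 1, 16, 1, 88, …] (period length 4).
Convergents:
  p_0/q_0 = 44/1
  p_1/q_1 = 45/1
  p_2/q_2 = 764/17
  p_3/q_3 = 809/18
  p_4/q_4 = 71956/1601
  p_5/q_5 = 72765/1619
  p_6/q_6 = 1236196/27505
q_5 = 1619 ≤ 3791 < 27505 = q_6, so the answer is 72765/1619.

72765/1619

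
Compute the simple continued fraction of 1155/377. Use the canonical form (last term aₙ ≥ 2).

1155 = 3*377 + 24
377 = 15*24 + 17
24 = 1*17 + 7
17 = 2*7 + 3
7 = 2*3 + 1
3 = 3*1 + 0  (stop)
So 1155/377 = [3; 15, 1, 2, 2, 3].

[3; 15, 1, 2, 2, 3]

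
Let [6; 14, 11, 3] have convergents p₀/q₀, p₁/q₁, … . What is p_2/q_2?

Using pₖ = aₖpₖ₋₁ + pₖ₋₂, qₖ = aₖqₖ₋₁ + qₖ₋₂ (with p₋₁=1, p₋₂=0, q₋₁=0, q₋₂=1):
  k=0: a=6, p=6, q=1
  k=1: a=14, p=85, q=14
  k=2: a=11, p=941, q=155

941/155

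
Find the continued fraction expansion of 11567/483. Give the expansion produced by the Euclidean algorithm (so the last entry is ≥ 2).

11567 = 23*483 + 458
483 = 1*458 + 25
458 = 18*25 + 8
25 = 3*8 + 1
8 = 8*1 + 0  (stop)
So 11567/483 = [23; 1, 18, 3, 8].

[23; 1, 18, 3, 8]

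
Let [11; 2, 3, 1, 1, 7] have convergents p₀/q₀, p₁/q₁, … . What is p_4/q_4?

Using pₖ = aₖpₖ₋₁ + pₖ₋₂, qₖ = aₖqₖ₋₁ + qₖ₋₂ (with p₋₁=1, p₋₂=0, q₋₁=0, q₋₂=1):
  k=0: a=11, p=11, q=1
  k=1: a=2, p=23, q=2
  k=2: a=3, p=80, q=7
  k=3: a=1, p=103, q=9
  k=4: a=1, p=183, q=16

183/16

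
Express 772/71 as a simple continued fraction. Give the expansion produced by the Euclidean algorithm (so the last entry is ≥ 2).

772 = 10·71 + 62
71 = 1·62 + 9
62 = 6·9 + 8
9 = 1·8 + 1
8 = 8·1 + 0  (stop)
So 772/71 = [10; 1, 6, 1, 8].

[10; 1, 6, 1, 8]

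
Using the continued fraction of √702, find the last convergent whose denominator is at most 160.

2782/105

√702 = [26; 2, 52, …] (period length 2).
Convergents:
  p_0/q_0 = 26/1
  p_1/q_1 = 53/2
  p_2/q_2 = 2782/105
  p_3/q_3 = 5617/212
q_2 = 105 ≤ 160 < 212 = q_3, so the answer is 2782/105.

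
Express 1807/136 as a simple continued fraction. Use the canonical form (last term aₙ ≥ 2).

1807 = 13*136 + 39
136 = 3*39 + 19
39 = 2*19 + 1
19 = 19*1 + 0  (stop)
So 1807/136 = [13; 3, 2, 19].

[13; 3, 2, 19]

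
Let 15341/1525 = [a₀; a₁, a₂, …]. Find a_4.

7

15341 = 10·1525 + 91   →  a_0 = 10
1525 = 16·91 + 69   →  a_1 = 16
91 = 1·69 + 22   →  a_2 = 1
69 = 3·22 + 3   →  a_3 = 3
22 = 7·3 + 1   →  a_4 = 7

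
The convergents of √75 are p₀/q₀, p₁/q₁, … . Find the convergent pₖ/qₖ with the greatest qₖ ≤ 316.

1351/156

√75 = [8; 1, 1, 1, 16, …] (period length 4).
Convergents:
  p_0/q_0 = 8/1
  p_1/q_1 = 9/1
  p_2/q_2 = 17/2
  p_3/q_3 = 26/3
  p_4/q_4 = 433/50
  p_5/q_5 = 459/53
  p_6/q_6 = 892/103
  p_7/q_7 = 1351/156
  p_8/q_8 = 22508/2599
q_7 = 156 ≤ 316 < 2599 = q_8, so the answer is 1351/156.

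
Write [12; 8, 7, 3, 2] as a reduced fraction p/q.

5031/415

Using pₖ = aₖpₖ₋₁ + pₖ₋₂ and qₖ = aₖqₖ₋₁ + qₖ₋₂:
  k=0: a=12, p=12, q=1
  k=1: a=8, p=97, q=8
  k=2: a=7, p=691, q=57
  k=3: a=3, p=2170, q=179
  k=4: a=2, p=5031, q=415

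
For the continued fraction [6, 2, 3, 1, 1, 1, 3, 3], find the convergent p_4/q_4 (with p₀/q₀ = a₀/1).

Using pₖ = aₖpₖ₋₁ + pₖ₋₂, qₖ = aₖqₖ₋₁ + qₖ₋₂ (with p₋₁=1, p₋₂=0, q₋₁=0, q₋₂=1):
  k=0: a=6, p=6, q=1
  k=1: a=2, p=13, q=2
  k=2: a=3, p=45, q=7
  k=3: a=1, p=58, q=9
  k=4: a=1, p=103, q=16

103/16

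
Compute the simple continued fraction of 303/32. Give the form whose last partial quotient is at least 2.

[9; 2, 7, 2]

303 = 9*32 + 15
32 = 2*15 + 2
15 = 7*2 + 1
2 = 2*1 + 0  (stop)
So 303/32 = [9; 2, 7, 2].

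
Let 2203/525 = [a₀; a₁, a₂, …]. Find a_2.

10

2203 = 4·525 + 103   →  a_0 = 4
525 = 5·103 + 10   →  a_1 = 5
103 = 10·10 + 3   →  a_2 = 10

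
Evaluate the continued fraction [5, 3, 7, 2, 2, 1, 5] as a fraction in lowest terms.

Using pₖ = aₖpₖ₋₁ + pₖ₋₂ and qₖ = aₖqₖ₋₁ + qₖ₋₂:
  k=0: a=5, p=5, q=1
  k=1: a=3, p=16, q=3
  k=2: a=7, p=117, q=22
  k=3: a=2, p=250, q=47
  k=4: a=2, p=617, q=116
  k=5: a=1, p=867, q=163
  k=6: a=5, p=4952, q=931

4952/931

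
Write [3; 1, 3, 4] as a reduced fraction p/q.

64/17

Using pₖ = aₖpₖ₋₁ + pₖ₋₂ and qₖ = aₖqₖ₋₁ + qₖ₋₂:
  k=0: a=3, p=3, q=1
  k=1: a=1, p=4, q=1
  k=2: a=3, p=15, q=4
  k=3: a=4, p=64, q=17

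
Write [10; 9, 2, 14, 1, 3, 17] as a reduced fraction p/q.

201735/19963

Fold from the inside: start with 17/1.
  3 + 1/17 = 52/17
  1 + 17/52 = 69/52
  14 + 52/69 = 1018/69
  2 + 69/1018 = 2105/1018
  9 + 1018/2105 = 19963/2105
  10 + 2105/19963 = 201735/19963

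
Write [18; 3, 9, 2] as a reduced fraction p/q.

Fold from the inside: start with 2/1.
  9 + 1/2 = 19/2
  3 + 2/19 = 59/19
  18 + 19/59 = 1081/59

1081/59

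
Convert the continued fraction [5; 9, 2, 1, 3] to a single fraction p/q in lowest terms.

526/103

Using pₖ = aₖpₖ₋₁ + pₖ₋₂ and qₖ = aₖqₖ₋₁ + qₖ₋₂:
  k=0: a=5, p=5, q=1
  k=1: a=9, p=46, q=9
  k=2: a=2, p=97, q=19
  k=3: a=1, p=143, q=28
  k=4: a=3, p=526, q=103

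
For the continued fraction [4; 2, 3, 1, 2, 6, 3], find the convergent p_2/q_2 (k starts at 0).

Using pₖ = aₖpₖ₋₁ + pₖ₋₂, qₖ = aₖqₖ₋₁ + qₖ₋₂ (with p₋₁=1, p₋₂=0, q₋₁=0, q₋₂=1):
  k=0: a=4, p=4, q=1
  k=1: a=2, p=9, q=2
  k=2: a=3, p=31, q=7

31/7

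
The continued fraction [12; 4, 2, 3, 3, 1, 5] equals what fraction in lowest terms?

Fold from the inside: start with 5/1.
  1 + 1/5 = 6/5
  3 + 5/6 = 23/6
  3 + 6/23 = 75/23
  2 + 23/75 = 173/75
  4 + 75/173 = 767/173
  12 + 173/767 = 9377/767

9377/767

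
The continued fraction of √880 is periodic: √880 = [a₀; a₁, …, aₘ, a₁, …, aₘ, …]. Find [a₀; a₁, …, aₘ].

[29; 1, 1, 1, 58]

a₀ = ⌊√880⌋ = 29.
With m₀=0, d₀=1 and mₖ₊₁ = dₖaₖ − mₖ, dₖ₊₁ = (n − mₖ₊₁²)/dₖ, aₖ₊₁ = ⌊(a₀+mₖ₊₁)/dₖ₊₁⌋:
  k=1: m=29, d=39, a=1
  k=2: m=10, d=20, a=1
  k=3: m=10, d=39, a=1
  k=4: m=29, d=1, a=58
d=1 and a=2a₀=58 at k=4, so the next step gives (m, d) = (29, 39) again — its k=1 value — and the period has length 4.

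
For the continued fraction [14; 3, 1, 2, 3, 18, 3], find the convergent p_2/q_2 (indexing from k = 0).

57/4

Using pₖ = aₖpₖ₋₁ + pₖ₋₂, qₖ = aₖqₖ₋₁ + qₖ₋₂ (with p₋₁=1, p₋₂=0, q₋₁=0, q₋₂=1):
  k=0: a=14, p=14, q=1
  k=1: a=3, p=43, q=3
  k=2: a=1, p=57, q=4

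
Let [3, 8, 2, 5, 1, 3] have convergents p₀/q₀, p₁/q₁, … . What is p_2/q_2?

53/17

Using pₖ = aₖpₖ₋₁ + pₖ₋₂, qₖ = aₖqₖ₋₁ + qₖ₋₂ (with p₋₁=1, p₋₂=0, q₋₁=0, q₋₂=1):
  k=0: a=3, p=3, q=1
  k=1: a=8, p=25, q=8
  k=2: a=2, p=53, q=17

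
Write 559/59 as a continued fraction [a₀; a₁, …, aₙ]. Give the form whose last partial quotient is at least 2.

[9; 2, 9, 3]

559 = 9*59 + 28
59 = 2*28 + 3
28 = 9*3 + 1
3 = 3*1 + 0  (stop)
So 559/59 = [9; 2, 9, 3].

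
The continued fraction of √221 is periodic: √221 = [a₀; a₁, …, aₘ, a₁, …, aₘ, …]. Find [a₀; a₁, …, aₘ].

a₀ = ⌊√221⌋ = 14.

[14; 1, 6, 2, 6, 1, 28]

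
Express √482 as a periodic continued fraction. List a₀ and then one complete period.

[21; 1, 20, 1, 42]

a₀ = ⌊√482⌋ = 21.
With m₀=0, d₀=1 and mₖ₊₁ = dₖaₖ − mₖ, dₖ₊₁ = (n − mₖ₊₁²)/dₖ, aₖ₊₁ = ⌊(a₀+mₖ₊₁)/dₖ₊₁⌋:
  k=1: m=21, d=41, a=1
  k=2: m=20, d=2, a=20
  k=3: m=20, d=41, a=1
  k=4: m=21, d=1, a=42
d=1 and a=2a₀=42 at k=4, so the next step gives (m, d) = (21, 41) again — its k=1 value — and the period has length 4.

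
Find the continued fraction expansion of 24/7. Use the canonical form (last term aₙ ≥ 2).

24 = 3*7 + 3
7 = 2*3 + 1
3 = 3*1 + 0  (stop)
So 24/7 = [3; 2, 3].

[3; 2, 3]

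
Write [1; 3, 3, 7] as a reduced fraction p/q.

Fold from the inside: start with 7/1.
  3 + 1/7 = 22/7
  3 + 7/22 = 73/22
  1 + 22/73 = 95/73

95/73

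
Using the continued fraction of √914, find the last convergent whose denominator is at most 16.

√914 = [30; 4, 3, 3, 4, 60, …] (period length 5).
Convergents:
  p_0/q_0 = 30/1
  p_1/q_1 = 121/4
  p_2/q_2 = 393/13
  p_3/q_3 = 1300/43
q_2 = 13 ≤ 16 < 43 = q_3, so the answer is 393/13.

393/13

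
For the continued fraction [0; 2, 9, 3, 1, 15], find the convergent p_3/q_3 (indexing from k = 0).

28/59

Using pₖ = aₖpₖ₋₁ + pₖ₋₂, qₖ = aₖqₖ₋₁ + qₖ₋₂ (with p₋₁=1, p₋₂=0, q₋₁=0, q₋₂=1):
  k=0: a=0, p=0, q=1
  k=1: a=2, p=1, q=2
  k=2: a=9, p=9, q=19
  k=3: a=3, p=28, q=59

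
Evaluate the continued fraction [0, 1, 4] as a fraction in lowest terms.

Using pₖ = aₖpₖ₋₁ + pₖ₋₂ and qₖ = aₖqₖ₋₁ + qₖ₋₂:
  k=0: a=0, p=0, q=1
  k=1: a=1, p=1, q=1
  k=2: a=4, p=4, q=5

4/5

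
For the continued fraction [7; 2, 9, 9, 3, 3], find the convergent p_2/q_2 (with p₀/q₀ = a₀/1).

Using pₖ = aₖpₖ₋₁ + pₖ₋₂, qₖ = aₖqₖ₋₁ + qₖ₋₂ (with p₋₁=1, p₋₂=0, q₋₁=0, q₋₂=1):
  k=0: a=7, p=7, q=1
  k=1: a=2, p=15, q=2
  k=2: a=9, p=142, q=19

142/19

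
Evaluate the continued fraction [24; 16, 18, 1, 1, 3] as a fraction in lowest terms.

Using pₖ = aₖpₖ₋₁ + pₖ₋₂ and qₖ = aₖqₖ₋₁ + qₖ₋₂:
  k=0: a=24, p=24, q=1
  k=1: a=16, p=385, q=16
  k=2: a=18, p=6954, q=289
  k=3: a=1, p=7339, q=305
  k=4: a=1, p=14293, q=594
  k=5: a=3, p=50218, q=2087

50218/2087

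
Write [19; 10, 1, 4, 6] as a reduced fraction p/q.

Fold from the inside: start with 6/1.
  4 + 1/6 = 25/6
  1 + 6/25 = 31/25
  10 + 25/31 = 335/31
  19 + 31/335 = 6396/335

6396/335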